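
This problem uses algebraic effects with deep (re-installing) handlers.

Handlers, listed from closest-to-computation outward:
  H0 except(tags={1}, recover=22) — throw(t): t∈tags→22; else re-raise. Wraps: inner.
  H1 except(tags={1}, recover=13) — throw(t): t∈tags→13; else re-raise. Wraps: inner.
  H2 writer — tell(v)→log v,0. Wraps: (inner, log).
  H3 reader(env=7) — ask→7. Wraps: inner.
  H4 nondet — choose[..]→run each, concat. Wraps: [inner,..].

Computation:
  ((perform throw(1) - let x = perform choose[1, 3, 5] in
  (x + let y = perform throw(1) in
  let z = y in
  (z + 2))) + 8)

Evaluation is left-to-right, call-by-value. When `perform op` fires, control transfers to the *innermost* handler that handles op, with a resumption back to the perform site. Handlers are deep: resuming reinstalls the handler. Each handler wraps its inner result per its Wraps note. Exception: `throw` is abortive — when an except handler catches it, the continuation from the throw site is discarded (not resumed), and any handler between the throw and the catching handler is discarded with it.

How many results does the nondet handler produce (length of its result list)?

Evaluation trace:
throw(1) @ H0 caught ⇒ 22
H1 returns 22
H2 returns (22, ())
H3 returns (22, ())
H4 returns [(22, ())]
= [(22, ())]

Answer: 1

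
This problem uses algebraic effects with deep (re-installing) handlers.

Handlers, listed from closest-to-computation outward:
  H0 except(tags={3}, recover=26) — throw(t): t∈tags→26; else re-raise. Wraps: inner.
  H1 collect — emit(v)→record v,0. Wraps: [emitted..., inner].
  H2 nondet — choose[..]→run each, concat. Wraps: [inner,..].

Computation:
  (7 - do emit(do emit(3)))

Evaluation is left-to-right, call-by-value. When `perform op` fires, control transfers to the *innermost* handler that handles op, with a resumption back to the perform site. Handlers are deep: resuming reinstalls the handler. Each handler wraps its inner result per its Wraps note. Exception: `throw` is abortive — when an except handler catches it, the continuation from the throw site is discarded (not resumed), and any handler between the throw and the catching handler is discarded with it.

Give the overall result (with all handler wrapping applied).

Step-by-step:
emit(3) @ H1 ⇒ out+=3
emit(0) @ H1 ⇒ out+=0
H0 returns 7
H1 returns [3, 0, 7]
H2 returns [[3, 0, 7]]
= [[3, 0, 7]]

Answer: [[3, 0, 7]]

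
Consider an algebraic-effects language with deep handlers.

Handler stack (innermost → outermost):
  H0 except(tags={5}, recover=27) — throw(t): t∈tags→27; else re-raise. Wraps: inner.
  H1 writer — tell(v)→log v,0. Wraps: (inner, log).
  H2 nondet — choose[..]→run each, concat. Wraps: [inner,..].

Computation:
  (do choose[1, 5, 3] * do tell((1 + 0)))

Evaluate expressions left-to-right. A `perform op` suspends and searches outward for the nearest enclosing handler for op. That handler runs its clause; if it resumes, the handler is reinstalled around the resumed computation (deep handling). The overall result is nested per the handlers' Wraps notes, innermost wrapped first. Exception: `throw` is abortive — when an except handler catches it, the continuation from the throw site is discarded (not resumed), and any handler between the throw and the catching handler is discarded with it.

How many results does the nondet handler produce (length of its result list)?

Evaluation trace:
choose[1, 5, 3] @ H2
  branch[0] choose=1:
    tell(1) @ H1 ⇒ log+=1
    H0 returns 0
    H1 returns (0, (1))
    H2 returns [(0, (1))]
  branch[1] choose=5:
    tell(1) @ H1 ⇒ log+=1
    H0 returns 0
    H1 returns (0, (1))
    H2 returns [(0, (1))]
  branch[2] choose=3:
    tell(1) @ H1 ⇒ log+=1
    H0 returns 0
    H1 returns (0, (1))
    H2 returns [(0, (1))]
= [(0, (1)), (0, (1)), (0, (1))]

Answer: 3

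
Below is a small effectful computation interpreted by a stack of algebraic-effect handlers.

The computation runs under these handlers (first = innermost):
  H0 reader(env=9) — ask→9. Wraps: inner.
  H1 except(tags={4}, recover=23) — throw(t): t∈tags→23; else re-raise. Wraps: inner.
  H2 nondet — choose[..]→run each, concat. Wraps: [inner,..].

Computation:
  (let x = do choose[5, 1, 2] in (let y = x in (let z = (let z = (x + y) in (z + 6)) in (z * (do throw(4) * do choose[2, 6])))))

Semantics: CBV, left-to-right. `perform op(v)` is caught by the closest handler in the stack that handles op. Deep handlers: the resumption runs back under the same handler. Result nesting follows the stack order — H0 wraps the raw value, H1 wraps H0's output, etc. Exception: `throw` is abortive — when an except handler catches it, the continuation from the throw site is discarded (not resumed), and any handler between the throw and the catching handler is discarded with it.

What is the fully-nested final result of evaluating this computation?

Answer: [23, 23, 23]

Evaluation trace:
choose[5, 1, 2] @ H2
  branch[0] choose=5:
    throw(4) @ H1 caught ⇒ 23
    H2 returns [23]
  branch[1] choose=1:
    throw(4) @ H1 caught ⇒ 23
    H2 returns [23]
  branch[2] choose=2:
    throw(4) @ H1 caught ⇒ 23
    H2 returns [23]
= [23, 23, 23]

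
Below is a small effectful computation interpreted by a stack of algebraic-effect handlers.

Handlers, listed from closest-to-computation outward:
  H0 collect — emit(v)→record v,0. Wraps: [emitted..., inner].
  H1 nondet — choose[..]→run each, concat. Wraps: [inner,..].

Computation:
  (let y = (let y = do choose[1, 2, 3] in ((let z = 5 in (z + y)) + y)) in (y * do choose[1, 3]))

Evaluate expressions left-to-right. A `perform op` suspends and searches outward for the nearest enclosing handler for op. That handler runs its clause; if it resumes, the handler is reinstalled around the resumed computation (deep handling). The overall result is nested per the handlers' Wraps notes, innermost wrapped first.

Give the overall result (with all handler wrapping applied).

Answer: [[7], [21], [9], [27], [11], [33]]

Working:
choose[1, 2, 3] @ H1
  branch[0] choose=1:
    choose[1, 3] @ H1
      branch[0] choose=1:
        H0 returns [7]
        H1 returns [[7]]
      branch[1] choose=3:
        H0 returns [21]
        H1 returns [[21]]
  branch[1] choose=2:
    choose[1, 3] @ H1
      branch[0] choose=1:
        H0 returns [9]
        H1 returns [[9]]
      branch[1] choose=3:
        H0 returns [27]
        H1 returns [[27]]
  branch[2] choose=3:
    choose[1, 3] @ H1
      branch[0] choose=1:
        H0 returns [11]
        H1 returns [[11]]
      branch[1] choose=3:
        H0 returns [33]
        H1 returns [[33]]
= [[7], [21], [9], [27], [11], [33]]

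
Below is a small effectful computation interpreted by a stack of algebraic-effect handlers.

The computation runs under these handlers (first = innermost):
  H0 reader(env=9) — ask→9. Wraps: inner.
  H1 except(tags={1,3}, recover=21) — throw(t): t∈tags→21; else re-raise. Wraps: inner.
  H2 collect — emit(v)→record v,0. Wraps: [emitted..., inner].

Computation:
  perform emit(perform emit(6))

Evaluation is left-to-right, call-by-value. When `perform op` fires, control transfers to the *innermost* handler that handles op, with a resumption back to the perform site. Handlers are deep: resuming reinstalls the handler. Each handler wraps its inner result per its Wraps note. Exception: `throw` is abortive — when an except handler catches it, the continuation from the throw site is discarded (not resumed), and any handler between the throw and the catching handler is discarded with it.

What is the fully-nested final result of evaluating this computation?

Answer: [6, 0, 0]

Step-by-step:
emit(6) @ H2 ⇒ out+=6
emit(0) @ H2 ⇒ out+=0
H0 returns 0
H1 returns 0
H2 returns [6, 0, 0]
= [6, 0, 0]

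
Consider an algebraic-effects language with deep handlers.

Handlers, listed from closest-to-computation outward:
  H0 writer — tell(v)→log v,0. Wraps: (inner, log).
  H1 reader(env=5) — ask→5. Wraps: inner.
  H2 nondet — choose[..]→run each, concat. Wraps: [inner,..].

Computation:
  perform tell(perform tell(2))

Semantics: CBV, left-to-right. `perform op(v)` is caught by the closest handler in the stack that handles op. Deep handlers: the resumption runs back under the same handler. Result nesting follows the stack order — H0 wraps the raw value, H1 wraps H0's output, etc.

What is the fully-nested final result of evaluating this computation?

Answer: [(0, (2, 0))]

Working:
tell(2) @ H0 ⇒ log+=2
tell(0) @ H0 ⇒ log+=0
H0 returns (0, (2, 0))
H1 returns (0, (2, 0))
H2 returns [(0, (2, 0))]
= [(0, (2, 0))]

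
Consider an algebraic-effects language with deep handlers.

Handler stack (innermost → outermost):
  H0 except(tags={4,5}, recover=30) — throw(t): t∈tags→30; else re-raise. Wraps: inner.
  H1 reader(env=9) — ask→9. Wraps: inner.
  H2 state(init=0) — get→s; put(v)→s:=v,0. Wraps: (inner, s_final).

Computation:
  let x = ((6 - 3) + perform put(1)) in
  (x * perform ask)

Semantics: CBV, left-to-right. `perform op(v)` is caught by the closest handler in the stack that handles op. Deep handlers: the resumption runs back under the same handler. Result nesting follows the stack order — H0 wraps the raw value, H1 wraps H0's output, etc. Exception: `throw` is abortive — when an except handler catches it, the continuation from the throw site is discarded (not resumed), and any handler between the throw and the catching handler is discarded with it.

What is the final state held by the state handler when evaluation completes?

Answer: 1

Working:
put(1) @ H2 ⇒ s:=1
ask @ H1 ⇒ 9
H0 returns 27
H1 returns 27
H2 returns (27, 1)
= (27, 1)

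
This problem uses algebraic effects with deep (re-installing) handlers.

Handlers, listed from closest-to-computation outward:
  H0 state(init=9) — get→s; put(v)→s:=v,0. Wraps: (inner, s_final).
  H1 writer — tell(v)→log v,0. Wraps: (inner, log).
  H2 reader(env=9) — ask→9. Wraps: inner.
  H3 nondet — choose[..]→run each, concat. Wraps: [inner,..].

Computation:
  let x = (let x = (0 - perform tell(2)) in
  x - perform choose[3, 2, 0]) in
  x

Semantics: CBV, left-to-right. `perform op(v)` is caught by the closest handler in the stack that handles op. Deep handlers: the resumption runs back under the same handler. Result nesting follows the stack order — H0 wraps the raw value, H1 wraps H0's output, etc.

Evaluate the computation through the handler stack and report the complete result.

Answer: [((-3, 9), (2)), ((-2, 9), (2)), ((0, 9), (2))]

Working:
tell(2) @ H1 ⇒ log+=2
choose[3, 2, 0] @ H3
  branch[0] choose=3:
    H0 returns (-3, 9)
    H1 returns ((-3, 9), (2))
    H2 returns ((-3, 9), (2))
    H3 returns [((-3, 9), (2))]
  branch[1] choose=2:
    H0 returns (-2, 9)
    H1 returns ((-2, 9), (2))
    H2 returns ((-2, 9), (2))
    H3 returns [((-2, 9), (2))]
  branch[2] choose=0:
    H0 returns (0, 9)
    H1 returns ((0, 9), (2))
    H2 returns ((0, 9), (2))
    H3 returns [((0, 9), (2))]
= [((-3, 9), (2)), ((-2, 9), (2)), ((0, 9), (2))]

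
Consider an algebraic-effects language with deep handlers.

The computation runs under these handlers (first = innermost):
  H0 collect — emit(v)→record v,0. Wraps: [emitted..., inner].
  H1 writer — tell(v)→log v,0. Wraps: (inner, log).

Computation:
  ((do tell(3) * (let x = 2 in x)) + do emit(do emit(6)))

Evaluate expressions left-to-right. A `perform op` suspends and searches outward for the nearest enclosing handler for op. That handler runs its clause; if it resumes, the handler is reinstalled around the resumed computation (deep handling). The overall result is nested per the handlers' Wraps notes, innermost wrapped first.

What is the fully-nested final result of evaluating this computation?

Answer: ([6, 0, 0], (3))

Working:
tell(3) @ H1 ⇒ log+=3
emit(6) @ H0 ⇒ out+=6
emit(0) @ H0 ⇒ out+=0
H0 returns [6, 0, 0]
H1 returns ([6, 0, 0], (3))
= ([6, 0, 0], (3))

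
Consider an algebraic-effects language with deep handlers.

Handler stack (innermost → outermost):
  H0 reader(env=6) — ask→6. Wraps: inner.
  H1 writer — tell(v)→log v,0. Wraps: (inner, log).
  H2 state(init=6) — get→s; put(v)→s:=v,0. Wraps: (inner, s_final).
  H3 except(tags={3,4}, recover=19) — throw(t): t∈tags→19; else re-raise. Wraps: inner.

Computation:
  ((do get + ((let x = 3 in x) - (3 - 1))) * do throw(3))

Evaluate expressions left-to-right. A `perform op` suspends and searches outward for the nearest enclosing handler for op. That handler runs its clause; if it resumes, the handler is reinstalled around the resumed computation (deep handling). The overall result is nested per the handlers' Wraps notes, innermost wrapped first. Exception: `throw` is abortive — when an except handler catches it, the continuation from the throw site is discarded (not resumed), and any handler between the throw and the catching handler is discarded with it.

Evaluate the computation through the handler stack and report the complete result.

Answer: 19

Working:
get @ H2 ⇒ 6
throw(3) @ H3 caught ⇒ 19
= 19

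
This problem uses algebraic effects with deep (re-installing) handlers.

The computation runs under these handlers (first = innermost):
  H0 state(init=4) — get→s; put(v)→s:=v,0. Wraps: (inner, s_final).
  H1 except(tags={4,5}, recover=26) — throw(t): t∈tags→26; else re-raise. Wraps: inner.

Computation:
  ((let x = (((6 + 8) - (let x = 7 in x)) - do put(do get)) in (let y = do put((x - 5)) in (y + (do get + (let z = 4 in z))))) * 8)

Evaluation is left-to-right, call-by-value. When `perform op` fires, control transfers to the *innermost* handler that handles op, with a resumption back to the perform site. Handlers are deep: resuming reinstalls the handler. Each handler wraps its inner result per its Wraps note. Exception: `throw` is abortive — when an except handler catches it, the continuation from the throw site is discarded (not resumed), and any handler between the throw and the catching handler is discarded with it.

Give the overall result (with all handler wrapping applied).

Evaluation trace:
get @ H0 ⇒ 4
put(4) @ H0 ⇒ s:=4
put(2) @ H0 ⇒ s:=2
get @ H0 ⇒ 2
H0 returns (48, 2)
H1 returns (48, 2)
= (48, 2)

Answer: (48, 2)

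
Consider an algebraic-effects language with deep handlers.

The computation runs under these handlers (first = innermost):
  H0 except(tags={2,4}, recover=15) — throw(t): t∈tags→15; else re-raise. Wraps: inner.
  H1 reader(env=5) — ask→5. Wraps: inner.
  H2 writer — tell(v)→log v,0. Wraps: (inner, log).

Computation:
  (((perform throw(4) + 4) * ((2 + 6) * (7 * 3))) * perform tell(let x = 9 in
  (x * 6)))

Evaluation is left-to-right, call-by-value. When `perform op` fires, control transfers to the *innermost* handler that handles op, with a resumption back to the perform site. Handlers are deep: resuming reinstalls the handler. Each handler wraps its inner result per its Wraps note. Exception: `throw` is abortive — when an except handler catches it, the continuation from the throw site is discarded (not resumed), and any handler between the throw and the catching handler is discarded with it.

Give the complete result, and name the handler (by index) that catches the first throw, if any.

Answer: (15, ()) ; first throw caught by: H0

Evaluation trace:
throw(4) @ H0 caught ⇒ 15
H1 returns 15
H2 returns (15, ())
= (15, ())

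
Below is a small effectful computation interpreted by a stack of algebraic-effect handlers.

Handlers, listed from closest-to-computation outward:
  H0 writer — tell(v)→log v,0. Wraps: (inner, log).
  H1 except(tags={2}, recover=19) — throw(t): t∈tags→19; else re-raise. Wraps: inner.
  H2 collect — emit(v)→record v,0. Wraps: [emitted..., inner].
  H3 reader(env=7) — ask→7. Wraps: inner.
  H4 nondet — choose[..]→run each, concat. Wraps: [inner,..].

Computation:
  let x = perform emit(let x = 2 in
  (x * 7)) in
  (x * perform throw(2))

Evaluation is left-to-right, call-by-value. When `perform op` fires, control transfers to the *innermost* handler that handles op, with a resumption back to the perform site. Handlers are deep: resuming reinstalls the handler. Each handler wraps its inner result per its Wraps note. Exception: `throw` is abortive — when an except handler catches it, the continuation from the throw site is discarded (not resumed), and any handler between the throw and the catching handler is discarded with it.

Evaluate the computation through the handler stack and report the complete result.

Evaluation trace:
emit(14) @ H2 ⇒ out+=14
throw(2) @ H1 caught ⇒ 19
H2 returns [14, 19]
H3 returns [14, 19]
H4 returns [[14, 19]]
= [[14, 19]]

Answer: [[14, 19]]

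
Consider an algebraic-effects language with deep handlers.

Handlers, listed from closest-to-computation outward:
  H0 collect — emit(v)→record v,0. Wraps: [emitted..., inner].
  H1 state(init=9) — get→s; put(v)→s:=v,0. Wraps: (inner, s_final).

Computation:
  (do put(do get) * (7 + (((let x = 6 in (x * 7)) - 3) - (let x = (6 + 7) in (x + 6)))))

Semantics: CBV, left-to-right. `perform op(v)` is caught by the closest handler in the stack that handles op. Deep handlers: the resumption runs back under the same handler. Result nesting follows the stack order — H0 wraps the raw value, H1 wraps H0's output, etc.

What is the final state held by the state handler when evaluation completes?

Step-by-step:
get @ H1 ⇒ 9
put(9) @ H1 ⇒ s:=9
H0 returns [0]
H1 returns ([0], 9)
= ([0], 9)

Answer: 9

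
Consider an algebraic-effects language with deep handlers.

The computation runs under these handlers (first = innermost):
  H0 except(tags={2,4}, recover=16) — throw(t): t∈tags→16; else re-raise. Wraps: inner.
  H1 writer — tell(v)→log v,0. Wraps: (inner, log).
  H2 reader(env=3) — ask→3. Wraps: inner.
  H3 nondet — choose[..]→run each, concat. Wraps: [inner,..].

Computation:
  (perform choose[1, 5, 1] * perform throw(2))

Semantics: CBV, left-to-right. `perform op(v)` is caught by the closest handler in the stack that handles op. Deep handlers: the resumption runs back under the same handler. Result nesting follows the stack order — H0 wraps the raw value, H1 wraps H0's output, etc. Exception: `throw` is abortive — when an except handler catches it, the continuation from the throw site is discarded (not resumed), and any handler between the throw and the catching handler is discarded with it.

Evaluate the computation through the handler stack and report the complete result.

Answer: [(16, ()), (16, ()), (16, ())]

Evaluation trace:
choose[1, 5, 1] @ H3
  branch[0] choose=1:
    throw(2) @ H0 caught ⇒ 16
    H1 returns (16, ())
    H2 returns (16, ())
    H3 returns [(16, ())]
  branch[1] choose=5:
    throw(2) @ H0 caught ⇒ 16
    H1 returns (16, ())
    H2 returns (16, ())
    H3 returns [(16, ())]
  branch[2] choose=1:
    throw(2) @ H0 caught ⇒ 16
    H1 returns (16, ())
    H2 returns (16, ())
    H3 returns [(16, ())]
= [(16, ()), (16, ()), (16, ())]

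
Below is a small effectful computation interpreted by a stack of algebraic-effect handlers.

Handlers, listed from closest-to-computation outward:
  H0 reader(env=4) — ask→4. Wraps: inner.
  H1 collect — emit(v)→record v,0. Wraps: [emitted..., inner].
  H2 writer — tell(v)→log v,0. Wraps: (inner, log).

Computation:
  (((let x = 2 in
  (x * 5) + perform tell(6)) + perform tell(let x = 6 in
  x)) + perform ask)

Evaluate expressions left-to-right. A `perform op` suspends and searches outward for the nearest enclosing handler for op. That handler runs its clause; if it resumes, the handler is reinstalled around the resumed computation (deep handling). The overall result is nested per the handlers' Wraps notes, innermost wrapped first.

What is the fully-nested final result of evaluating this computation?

Working:
tell(6) @ H2 ⇒ log+=6
tell(6) @ H2 ⇒ log+=6
ask @ H0 ⇒ 4
H0 returns 14
H1 returns [14]
H2 returns ([14], (6, 6))
= ([14], (6, 6))

Answer: ([14], (6, 6))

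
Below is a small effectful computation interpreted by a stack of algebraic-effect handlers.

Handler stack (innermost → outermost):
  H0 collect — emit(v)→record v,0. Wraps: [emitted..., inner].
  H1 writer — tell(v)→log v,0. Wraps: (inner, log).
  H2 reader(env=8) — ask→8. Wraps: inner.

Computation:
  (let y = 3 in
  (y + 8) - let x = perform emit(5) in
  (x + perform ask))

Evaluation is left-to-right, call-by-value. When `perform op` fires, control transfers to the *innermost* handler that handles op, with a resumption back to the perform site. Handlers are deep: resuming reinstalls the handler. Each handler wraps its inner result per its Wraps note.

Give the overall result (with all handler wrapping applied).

Answer: ([5, 3], ())

Evaluation trace:
emit(5) @ H0 ⇒ out+=5
ask @ H2 ⇒ 8
H0 returns [5, 3]
H1 returns ([5, 3], ())
H2 returns ([5, 3], ())
= ([5, 3], ())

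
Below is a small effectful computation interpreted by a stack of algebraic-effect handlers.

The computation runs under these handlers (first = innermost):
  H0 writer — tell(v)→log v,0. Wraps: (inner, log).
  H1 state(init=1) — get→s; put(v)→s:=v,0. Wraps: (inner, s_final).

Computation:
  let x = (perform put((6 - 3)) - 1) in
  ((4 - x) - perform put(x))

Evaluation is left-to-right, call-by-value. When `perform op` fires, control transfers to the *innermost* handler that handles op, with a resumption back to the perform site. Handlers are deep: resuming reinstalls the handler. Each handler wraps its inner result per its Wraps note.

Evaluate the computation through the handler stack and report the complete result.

Evaluation trace:
put(3) @ H1 ⇒ s:=3
put(-1) @ H1 ⇒ s:=-1
H0 returns (5, ())
H1 returns ((5, ()), -1)
= ((5, ()), -1)

Answer: ((5, ()), -1)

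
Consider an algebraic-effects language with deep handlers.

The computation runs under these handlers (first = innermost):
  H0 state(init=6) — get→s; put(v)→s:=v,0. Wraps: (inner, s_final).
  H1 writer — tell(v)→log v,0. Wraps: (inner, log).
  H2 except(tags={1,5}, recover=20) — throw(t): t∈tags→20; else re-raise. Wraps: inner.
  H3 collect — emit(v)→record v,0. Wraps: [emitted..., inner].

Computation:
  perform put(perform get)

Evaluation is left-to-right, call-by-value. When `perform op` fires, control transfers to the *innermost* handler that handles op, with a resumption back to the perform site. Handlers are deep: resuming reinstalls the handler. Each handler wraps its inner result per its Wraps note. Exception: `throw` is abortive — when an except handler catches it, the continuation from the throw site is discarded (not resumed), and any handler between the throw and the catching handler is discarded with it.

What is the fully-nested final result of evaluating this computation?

Working:
get @ H0 ⇒ 6
put(6) @ H0 ⇒ s:=6
H0 returns (0, 6)
H1 returns ((0, 6), ())
H2 returns ((0, 6), ())
H3 returns [((0, 6), ())]
= [((0, 6), ())]

Answer: [((0, 6), ())]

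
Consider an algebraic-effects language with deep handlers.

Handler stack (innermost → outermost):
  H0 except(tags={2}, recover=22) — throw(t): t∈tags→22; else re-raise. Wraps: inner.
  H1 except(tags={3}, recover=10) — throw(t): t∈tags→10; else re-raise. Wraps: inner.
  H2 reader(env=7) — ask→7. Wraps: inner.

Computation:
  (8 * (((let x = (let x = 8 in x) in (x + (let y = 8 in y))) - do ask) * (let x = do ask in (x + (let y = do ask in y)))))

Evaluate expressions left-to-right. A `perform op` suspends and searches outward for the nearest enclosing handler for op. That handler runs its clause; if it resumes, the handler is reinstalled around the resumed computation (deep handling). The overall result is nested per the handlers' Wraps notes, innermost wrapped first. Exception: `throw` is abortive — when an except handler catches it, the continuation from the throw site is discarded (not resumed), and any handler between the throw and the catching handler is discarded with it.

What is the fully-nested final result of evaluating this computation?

Step-by-step:
ask @ H2 ⇒ 7
ask @ H2 ⇒ 7
ask @ H2 ⇒ 7
H0 returns 1008
H1 returns 1008
H2 returns 1008
= 1008

Answer: 1008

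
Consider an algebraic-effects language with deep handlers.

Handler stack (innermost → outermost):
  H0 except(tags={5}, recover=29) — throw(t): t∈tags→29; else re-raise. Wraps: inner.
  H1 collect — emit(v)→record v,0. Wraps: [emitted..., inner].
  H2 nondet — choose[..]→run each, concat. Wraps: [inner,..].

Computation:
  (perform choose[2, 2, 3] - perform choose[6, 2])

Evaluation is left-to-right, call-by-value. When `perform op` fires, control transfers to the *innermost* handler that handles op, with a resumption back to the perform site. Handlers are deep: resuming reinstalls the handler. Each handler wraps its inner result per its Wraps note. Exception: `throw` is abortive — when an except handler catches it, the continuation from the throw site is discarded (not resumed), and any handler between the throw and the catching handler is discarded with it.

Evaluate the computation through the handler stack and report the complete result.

Evaluation trace:
choose[2, 2, 3] @ H2
  branch[0] choose=2:
    choose[6, 2] @ H2
      branch[0] choose=6:
        H0 returns -4
        H1 returns [-4]
        H2 returns [[-4]]
      branch[1] choose=2:
        H0 returns 0
        H1 returns [0]
        H2 returns [[0]]
  branch[1] choose=2:
    choose[6, 2] @ H2
      branch[0] choose=6:
        H0 returns -4
        H1 returns [-4]
        H2 returns [[-4]]
      branch[1] choose=2:
        H0 returns 0
        H1 returns [0]
        H2 returns [[0]]
  branch[2] choose=3:
    choose[6, 2] @ H2
      branch[0] choose=6:
        H0 returns -3
        H1 returns [-3]
        H2 returns [[-3]]
      branch[1] choose=2:
        H0 returns 1
        H1 returns [1]
        H2 returns [[1]]
= [[-4], [0], [-4], [0], [-3], [1]]

Answer: [[-4], [0], [-4], [0], [-3], [1]]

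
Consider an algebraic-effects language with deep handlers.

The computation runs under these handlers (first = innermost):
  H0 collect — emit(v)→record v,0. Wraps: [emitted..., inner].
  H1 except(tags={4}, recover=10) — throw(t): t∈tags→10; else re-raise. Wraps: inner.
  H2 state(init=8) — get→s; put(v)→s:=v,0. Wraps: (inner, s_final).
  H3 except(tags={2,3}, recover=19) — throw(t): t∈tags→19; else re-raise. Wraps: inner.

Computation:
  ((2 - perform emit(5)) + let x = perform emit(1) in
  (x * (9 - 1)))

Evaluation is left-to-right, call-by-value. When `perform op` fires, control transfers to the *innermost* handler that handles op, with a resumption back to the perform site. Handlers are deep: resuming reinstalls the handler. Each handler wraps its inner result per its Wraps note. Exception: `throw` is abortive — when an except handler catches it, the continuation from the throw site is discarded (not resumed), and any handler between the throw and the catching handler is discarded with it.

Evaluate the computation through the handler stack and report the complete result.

Answer: ([5, 1, 2], 8)

Working:
emit(5) @ H0 ⇒ out+=5
emit(1) @ H0 ⇒ out+=1
H0 returns [5, 1, 2]
H1 returns [5, 1, 2]
H2 returns ([5, 1, 2], 8)
H3 returns ([5, 1, 2], 8)
= ([5, 1, 2], 8)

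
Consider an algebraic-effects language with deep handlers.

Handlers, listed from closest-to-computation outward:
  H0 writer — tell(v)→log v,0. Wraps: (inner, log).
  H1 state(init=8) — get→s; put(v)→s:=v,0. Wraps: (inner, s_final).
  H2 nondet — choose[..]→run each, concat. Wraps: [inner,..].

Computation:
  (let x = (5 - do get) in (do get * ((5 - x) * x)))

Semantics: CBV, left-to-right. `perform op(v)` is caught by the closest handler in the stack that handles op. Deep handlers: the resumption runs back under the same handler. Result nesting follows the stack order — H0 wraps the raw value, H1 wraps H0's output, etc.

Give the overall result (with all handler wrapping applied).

Step-by-step:
get @ H1 ⇒ 8
get @ H1 ⇒ 8
H0 returns (-192, ())
H1 returns ((-192, ()), 8)
H2 returns [((-192, ()), 8)]
= [((-192, ()), 8)]

Answer: [((-192, ()), 8)]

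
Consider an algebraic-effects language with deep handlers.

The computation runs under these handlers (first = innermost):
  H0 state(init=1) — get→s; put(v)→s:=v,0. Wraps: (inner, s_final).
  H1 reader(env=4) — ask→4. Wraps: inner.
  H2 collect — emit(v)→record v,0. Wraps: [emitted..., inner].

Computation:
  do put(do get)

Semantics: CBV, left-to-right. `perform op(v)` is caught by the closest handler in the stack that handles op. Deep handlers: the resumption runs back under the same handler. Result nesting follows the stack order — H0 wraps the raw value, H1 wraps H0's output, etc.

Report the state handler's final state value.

Answer: 1

Step-by-step:
get @ H0 ⇒ 1
put(1) @ H0 ⇒ s:=1
H0 returns (0, 1)
H1 returns (0, 1)
H2 returns [(0, 1)]
= [(0, 1)]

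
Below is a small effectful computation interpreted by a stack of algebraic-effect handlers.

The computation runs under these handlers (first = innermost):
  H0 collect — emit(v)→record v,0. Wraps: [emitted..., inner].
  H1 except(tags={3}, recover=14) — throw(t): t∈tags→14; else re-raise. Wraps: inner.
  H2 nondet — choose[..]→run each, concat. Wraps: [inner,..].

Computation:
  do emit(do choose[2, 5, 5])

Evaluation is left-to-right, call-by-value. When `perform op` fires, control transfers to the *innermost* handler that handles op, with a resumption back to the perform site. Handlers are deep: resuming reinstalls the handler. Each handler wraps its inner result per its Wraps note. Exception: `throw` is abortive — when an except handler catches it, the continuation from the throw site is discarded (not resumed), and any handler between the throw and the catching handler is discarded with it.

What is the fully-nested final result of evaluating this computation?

Answer: [[2, 0], [5, 0], [5, 0]]

Working:
choose[2, 5, 5] @ H2
  branch[0] choose=2:
    emit(2) @ H0 ⇒ out+=2
    H0 returns [2, 0]
    H1 returns [2, 0]
    H2 returns [[2, 0]]
  branch[1] choose=5:
    emit(5) @ H0 ⇒ out+=5
    H0 returns [5, 0]
    H1 returns [5, 0]
    H2 returns [[5, 0]]
  branch[2] choose=5:
    emit(5) @ H0 ⇒ out+=5
    H0 returns [5, 0]
    H1 returns [5, 0]
    H2 returns [[5, 0]]
= [[2, 0], [5, 0], [5, 0]]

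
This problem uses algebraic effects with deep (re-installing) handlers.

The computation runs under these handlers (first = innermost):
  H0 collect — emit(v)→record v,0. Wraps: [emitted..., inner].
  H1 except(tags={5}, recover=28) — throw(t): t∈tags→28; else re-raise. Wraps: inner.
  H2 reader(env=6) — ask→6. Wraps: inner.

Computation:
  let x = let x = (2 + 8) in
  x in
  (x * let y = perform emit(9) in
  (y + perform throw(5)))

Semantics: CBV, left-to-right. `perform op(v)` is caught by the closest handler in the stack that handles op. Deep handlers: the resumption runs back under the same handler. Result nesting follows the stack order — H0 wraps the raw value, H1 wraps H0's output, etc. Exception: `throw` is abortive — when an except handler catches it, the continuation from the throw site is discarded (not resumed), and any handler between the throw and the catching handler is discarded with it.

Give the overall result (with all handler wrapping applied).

Step-by-step:
emit(9) @ H0 ⇒ out+=9
throw(5) @ H1 caught ⇒ 28
H2 returns 28
= 28

Answer: 28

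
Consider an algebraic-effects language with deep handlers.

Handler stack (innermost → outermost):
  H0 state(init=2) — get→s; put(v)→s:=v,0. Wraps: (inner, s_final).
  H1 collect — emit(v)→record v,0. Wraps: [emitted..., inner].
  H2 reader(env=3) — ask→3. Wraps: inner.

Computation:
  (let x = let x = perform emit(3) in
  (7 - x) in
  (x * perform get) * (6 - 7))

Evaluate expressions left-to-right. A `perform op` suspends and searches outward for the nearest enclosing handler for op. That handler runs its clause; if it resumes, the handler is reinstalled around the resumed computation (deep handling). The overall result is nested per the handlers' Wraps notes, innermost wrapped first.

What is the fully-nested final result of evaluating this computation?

Step-by-step:
emit(3) @ H1 ⇒ out+=3
get @ H0 ⇒ 2
H0 returns (-14, 2)
H1 returns [3, (-14, 2)]
H2 returns [3, (-14, 2)]
= [3, (-14, 2)]

Answer: [3, (-14, 2)]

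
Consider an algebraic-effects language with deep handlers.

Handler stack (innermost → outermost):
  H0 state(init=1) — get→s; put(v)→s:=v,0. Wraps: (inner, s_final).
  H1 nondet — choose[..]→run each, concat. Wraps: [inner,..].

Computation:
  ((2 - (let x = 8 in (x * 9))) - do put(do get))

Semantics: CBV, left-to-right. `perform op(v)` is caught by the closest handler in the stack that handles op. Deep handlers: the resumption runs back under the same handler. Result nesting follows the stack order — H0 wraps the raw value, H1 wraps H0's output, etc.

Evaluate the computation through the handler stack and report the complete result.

Answer: [(-70, 1)]

Working:
get @ H0 ⇒ 1
put(1) @ H0 ⇒ s:=1
H0 returns (-70, 1)
H1 returns [(-70, 1)]
= [(-70, 1)]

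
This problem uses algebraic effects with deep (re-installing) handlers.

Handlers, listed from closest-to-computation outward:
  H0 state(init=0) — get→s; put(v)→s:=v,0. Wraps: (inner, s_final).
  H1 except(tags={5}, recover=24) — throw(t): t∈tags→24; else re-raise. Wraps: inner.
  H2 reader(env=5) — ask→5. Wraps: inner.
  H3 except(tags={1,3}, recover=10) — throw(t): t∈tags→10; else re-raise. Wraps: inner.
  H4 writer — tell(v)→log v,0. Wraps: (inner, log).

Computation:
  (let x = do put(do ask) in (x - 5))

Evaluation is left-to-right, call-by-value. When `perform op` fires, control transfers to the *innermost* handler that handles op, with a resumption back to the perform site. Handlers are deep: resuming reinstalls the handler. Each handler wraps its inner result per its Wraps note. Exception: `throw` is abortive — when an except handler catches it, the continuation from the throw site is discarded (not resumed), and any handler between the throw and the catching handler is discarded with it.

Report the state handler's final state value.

Answer: 5

Working:
ask @ H2 ⇒ 5
put(5) @ H0 ⇒ s:=5
H0 returns (-5, 5)
H1 returns (-5, 5)
H2 returns (-5, 5)
H3 returns (-5, 5)
H4 returns ((-5, 5), ())
= ((-5, 5), ())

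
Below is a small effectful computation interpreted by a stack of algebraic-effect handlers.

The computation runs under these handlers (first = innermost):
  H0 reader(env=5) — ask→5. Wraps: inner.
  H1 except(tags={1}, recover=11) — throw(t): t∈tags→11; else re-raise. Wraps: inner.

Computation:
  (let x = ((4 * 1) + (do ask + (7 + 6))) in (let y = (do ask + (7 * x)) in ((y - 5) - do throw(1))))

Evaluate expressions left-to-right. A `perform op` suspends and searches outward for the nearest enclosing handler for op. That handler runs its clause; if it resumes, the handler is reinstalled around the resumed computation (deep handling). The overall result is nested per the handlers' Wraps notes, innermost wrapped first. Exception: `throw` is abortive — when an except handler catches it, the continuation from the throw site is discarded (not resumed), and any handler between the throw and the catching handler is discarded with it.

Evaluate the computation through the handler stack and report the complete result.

Answer: 11

Evaluation trace:
ask @ H0 ⇒ 5
ask @ H0 ⇒ 5
throw(1) @ H1 caught ⇒ 11
= 11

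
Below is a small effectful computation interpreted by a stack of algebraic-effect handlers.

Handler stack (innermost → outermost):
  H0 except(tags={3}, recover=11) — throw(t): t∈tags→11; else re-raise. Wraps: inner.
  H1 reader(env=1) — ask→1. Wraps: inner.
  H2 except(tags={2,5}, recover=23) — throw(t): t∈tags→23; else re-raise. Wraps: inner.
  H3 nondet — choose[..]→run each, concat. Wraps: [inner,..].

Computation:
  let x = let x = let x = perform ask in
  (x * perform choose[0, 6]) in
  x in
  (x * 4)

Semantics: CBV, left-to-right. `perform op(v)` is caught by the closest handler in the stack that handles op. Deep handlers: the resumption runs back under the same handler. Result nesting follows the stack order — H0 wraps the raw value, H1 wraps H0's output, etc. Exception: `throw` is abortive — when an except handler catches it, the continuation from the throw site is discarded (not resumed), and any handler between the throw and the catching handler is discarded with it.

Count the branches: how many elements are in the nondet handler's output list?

Step-by-step:
ask @ H1 ⇒ 1
choose[0, 6] @ H3
  branch[0] choose=0:
    H0 returns 0
    H1 returns 0
    H2 returns 0
    H3 returns [0]
  branch[1] choose=6:
    H0 returns 24
    H1 returns 24
    H2 returns 24
    H3 returns [24]
= [0, 24]

Answer: 2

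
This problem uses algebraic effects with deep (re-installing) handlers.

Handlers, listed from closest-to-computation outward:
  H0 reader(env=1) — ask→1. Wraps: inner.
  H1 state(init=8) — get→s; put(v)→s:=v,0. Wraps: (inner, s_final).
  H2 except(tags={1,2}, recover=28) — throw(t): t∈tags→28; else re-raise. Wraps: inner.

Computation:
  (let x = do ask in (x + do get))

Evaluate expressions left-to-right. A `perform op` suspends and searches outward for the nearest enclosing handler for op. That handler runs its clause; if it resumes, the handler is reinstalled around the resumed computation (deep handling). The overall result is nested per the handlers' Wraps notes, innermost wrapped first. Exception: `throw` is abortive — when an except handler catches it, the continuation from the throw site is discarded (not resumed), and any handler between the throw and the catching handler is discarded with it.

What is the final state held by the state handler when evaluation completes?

Answer: 8

Working:
ask @ H0 ⇒ 1
get @ H1 ⇒ 8
H0 returns 9
H1 returns (9, 8)
H2 returns (9, 8)
= (9, 8)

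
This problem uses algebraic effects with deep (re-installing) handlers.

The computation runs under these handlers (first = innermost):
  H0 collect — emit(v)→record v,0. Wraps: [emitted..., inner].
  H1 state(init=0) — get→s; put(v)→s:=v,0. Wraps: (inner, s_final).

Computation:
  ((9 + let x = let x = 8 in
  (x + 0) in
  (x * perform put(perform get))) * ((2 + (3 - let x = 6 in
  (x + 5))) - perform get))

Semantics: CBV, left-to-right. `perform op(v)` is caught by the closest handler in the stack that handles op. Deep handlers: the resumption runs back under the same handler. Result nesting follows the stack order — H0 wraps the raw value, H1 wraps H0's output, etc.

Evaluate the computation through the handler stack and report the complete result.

Working:
get @ H1 ⇒ 0
put(0) @ H1 ⇒ s:=0
get @ H1 ⇒ 0
H0 returns [-54]
H1 returns ([-54], 0)
= ([-54], 0)

Answer: ([-54], 0)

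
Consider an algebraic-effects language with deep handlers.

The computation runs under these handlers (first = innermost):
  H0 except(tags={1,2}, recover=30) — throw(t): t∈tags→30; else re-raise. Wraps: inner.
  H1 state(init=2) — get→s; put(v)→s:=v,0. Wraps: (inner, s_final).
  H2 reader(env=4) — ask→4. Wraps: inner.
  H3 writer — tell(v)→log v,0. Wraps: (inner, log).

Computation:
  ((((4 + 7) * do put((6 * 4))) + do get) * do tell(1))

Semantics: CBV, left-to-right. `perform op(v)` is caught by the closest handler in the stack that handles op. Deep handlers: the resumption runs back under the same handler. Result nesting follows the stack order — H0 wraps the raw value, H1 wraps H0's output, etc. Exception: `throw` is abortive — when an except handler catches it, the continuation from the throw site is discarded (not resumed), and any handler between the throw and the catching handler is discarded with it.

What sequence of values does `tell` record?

Working:
put(24) @ H1 ⇒ s:=24
get @ H1 ⇒ 24
tell(1) @ H3 ⇒ log+=1
H0 returns 0
H1 returns (0, 24)
H2 returns (0, 24)
H3 returns ((0, 24), (1))
= ((0, 24), (1))

Answer: (1)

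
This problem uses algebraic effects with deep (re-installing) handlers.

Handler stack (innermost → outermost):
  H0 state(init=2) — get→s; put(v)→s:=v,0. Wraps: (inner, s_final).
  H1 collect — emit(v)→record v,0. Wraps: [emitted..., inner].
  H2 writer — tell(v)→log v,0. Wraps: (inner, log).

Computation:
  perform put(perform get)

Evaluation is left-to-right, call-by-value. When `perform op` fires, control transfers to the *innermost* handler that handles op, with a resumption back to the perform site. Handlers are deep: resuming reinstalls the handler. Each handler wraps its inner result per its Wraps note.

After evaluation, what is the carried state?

Working:
get @ H0 ⇒ 2
put(2) @ H0 ⇒ s:=2
H0 returns (0, 2)
H1 returns [(0, 2)]
H2 returns ([(0, 2)], ())
= ([(0, 2)], ())

Answer: 2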